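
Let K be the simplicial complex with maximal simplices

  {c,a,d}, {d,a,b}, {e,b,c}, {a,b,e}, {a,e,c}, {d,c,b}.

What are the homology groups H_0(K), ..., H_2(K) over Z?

Take the total order a < b < c < d < e on the vertex set. Then K (dimension 2) consists of the simplices:

  0-simplices (5): a, b, c, d, e
  1-simplices (9): ab, ac, ad, ae, bc, bd, be, cd, ce
  2-simplices (6): abd, abe, acd, ace, bcd, bce

giving chain groups C_0 ≅ Z^5, C_1 ≅ Z^9, C_2 ≅ Z^6.

∂_1: C_1 → C_0 maps an edge to its endpoints' difference, ∂[p,q] = q − p.
This gives a 5×9 integer matrix of rank 4; reducing to Smith normal form yields diagonal entries (1,1,1,1).

∂_2: C_2 → C_1 maps a triangle to the signed sum of its edges. For instance
  ∂abe = be − ae + ab,
  ∂acd = cd − ad + ac.
The resulting 9×6 matrix has rank 5, and its Smith normal form has invariant factors (1,1,1,1,1).

From H_k ≅ ker(∂_k) / im(∂_{k+1}) we obtain:

  H_0: rank C_0 − rank ∂_1 = 5 − 4 = 1, and the invariant factors of ∂_1 are all 1, so H_0 ≅ Z.
  H_1: rank ker ∂_1 − rank ∂_2 = (9 − 4) − 5 = 0, and the invariant factors of ∂_2 are all 1, so H_1 ≅ 0.
  H_2: rank ker ∂_2 − rank ∂_3 = (6 − 5) − 0 = 1, and there is no ∂_3, so H_2 ≅ Z.

As a check, the Euler characteristic is 5 − 9 + 6 = 2, which agrees with 1 − 0 + 1 = 2.

H_0 = Z,  H_1 = 0,  H_2 = Z.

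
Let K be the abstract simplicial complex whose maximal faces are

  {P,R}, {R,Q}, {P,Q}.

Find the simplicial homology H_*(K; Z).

We work with the vertex ordering P < Q < R. The simplices of K, each written with vertices in increasing order, are:

  0-simplices (3): P, Q, R
  1-simplices (3): PQ, PR, QR

Hence C_0 ≅ Z^3, C_1 ≅ Z^3.

The boundary map ∂_1: C_1 → C_0 maps an edge to its endpoints' difference, ∂[p,q] = q − p. For instance
  ∂QR = R − Q.
The 3×3 boundary matrix has rank 2 and Smith normal form diag(1,1).

Now H_k = ker ∂_k / im ∂_{k+1}, so:

  H_0: rank C_0 − rank ∂_1 = 3 − 2 = 1, and the invariant factors of ∂_1 are all 1, so H_0 = Z.
  H_1: rank ker ∂_1 − rank ∂_2 = (3 − 2) − 0 = 1, and there is no ∂_2, so H_1 = Z.

As a check, the Euler characteristic is 3 − 3 = 0, which agrees with 1 − 1 = 0.

H_0 ≅ Z,  H_1 ≅ Z.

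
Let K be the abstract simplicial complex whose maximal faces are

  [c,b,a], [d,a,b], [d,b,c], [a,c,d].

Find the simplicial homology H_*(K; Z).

Fix the vertex order a < b < c < d and write every simplex with vertices in increasing order. Then dim K = 2 and the simplices of K are:

  0-simplices (4): a, b, c, d
  1-simplices (6): ab, ac, ad, bc, bd, cd
  2-simplices (4): abc, abd, acd, bcd

giving chain groups C_0 ≅ Z^4, C_1 ≅ Z^6, C_2 ≅ Z^4.

The boundary map ∂_1: C_1 → C_0 sends each edge [p,q] (with p < q) to q − p. For instance
  ∂ab = b − a.
The resulting 4×6 matrix has rank 3, and its Smith normal form has invariant factors (1,1,1).

The boundary map ∂_2: C_2 → C_1 acts by ∂[p,q,r] = [q,r] − [p,r] + [p,q]. For instance
  ∂abd = bd − ad + ab,
  ∂acd = cd − ad + ac.
This gives a 6×4 integer matrix of rank 3; reducing to Smith normal form yields diagonal entries (1,1,1).

Computing H_k = (kernel of ∂_k) / (image of ∂_{k+1}):

  H_0: rank C_0 − rank ∂_1 = 4 − 3 = 1, and the invariant factors of ∂_1 are all 1, so H_0 = Z.
  H_1: rank ker ∂_1 − rank ∂_2 = (6 − 3) − 3 = 0, and the invariant factors of ∂_2 are all 1, so H_1 = 0.
  H_2: rank ker ∂_2 − rank ∂_3 = (4 − 3) − 0 = 1, and there is no ∂_3, so H_2 = Z.

As a check, the Euler characteristic is 4 − 6 + 4 = 2, which agrees with 1 − 0 + 1 = 2.
(K is a triangulation of the 2-sphere S^2.)

H_0 ≅ Z,  H_1 = 0,  H_2 ≅ Z.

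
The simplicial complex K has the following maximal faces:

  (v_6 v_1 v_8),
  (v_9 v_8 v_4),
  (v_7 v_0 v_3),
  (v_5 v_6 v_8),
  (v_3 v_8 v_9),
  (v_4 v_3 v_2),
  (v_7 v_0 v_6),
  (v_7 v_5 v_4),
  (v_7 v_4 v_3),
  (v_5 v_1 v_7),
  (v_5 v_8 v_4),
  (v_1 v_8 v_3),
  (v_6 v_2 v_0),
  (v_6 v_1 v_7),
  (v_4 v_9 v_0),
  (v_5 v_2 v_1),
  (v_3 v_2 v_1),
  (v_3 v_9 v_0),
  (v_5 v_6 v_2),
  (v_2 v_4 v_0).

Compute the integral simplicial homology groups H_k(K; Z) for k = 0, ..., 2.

Take the total order v_0 < v_1 < v_2 < v_3 < v_4 < v_5 < v_6 < v_7 < v_8 < v_9 on the vertex set. Then K (dimension 2) consists of the simplices:

  0-simplices (10): [v_0], [v_1], [v_2], [v_3], [v_4], [v_5], [v_6], [v_7], [v_8], [v_9]
  1-simplices (30): (30 of them)
  2-simplices (20): (20 of them)

giving chain groups C_0 ≅ Z^10, C_1 ≅ Z^30, C_2 ≅ Z^20.

The boundary map ∂_1: C_1 → C_0 is given by ∂[p,q] = [q] − [p].
The 10×30 boundary matrix has rank 9 and Smith normal form diag(1,1,1,1,1,1,1,1,1).

Boundary ∂_2: C_2 → C_1 sends each 2-simplex [p,q,r] to [q,r] − [p,r] + [p,q]. For instance
  ∂[v_5,v_6,v_8] = [v_6,v_8] − [v_5,v_8] + [v_5,v_6],
  ∂[v_0,v_3,v_7] = [v_3,v_7] − [v_0,v_7] + [v_0,v_3].
The resulting 30×20 matrix has rank 20, and its Smith normal form has invariant factors (1,1,1,1,1,1,1,1,1,1,1,1,1,1,1,1,1,1,1,2).

Computing H_k = (kernel of ∂_k) / (image of ∂_{k+1}):

  H_0: rank C_0 − rank ∂_1 = 10 − 9 = 1, and the invariant factors of ∂_1 are all 1, so H_0 = Z.
  H_1: rank ker ∂_1 − rank ∂_2 = (30 − 9) − 20 = 1, and ∂_2 has invariant factor 2 > 1, so H_1 = Z ⊕ Z/2.
  H_2: rank ker ∂_2 − rank ∂_3 = (20 − 20) − 0 = 0, and there is no ∂_3, so H_2 = 0.

(K is a triangulation of the Klein bottle.)

H_0 = Z,  H_1 = Z ⊕ Z/2,  H_2 = 0.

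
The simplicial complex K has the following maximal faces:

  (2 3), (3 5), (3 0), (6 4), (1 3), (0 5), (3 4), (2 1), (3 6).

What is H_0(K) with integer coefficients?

H_0 = Z.

K has 7 vertices, 9 edges.
rank ∂_0 = 0, rank ∂_1 = 6 ⇒ b_0 = 7 − 0 − 6 = 1; all invariant factors of ∂_1 are 1 so no torsion. So H_0 = Z.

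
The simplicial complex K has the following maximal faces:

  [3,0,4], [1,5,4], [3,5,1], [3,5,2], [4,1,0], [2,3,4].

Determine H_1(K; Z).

H_1 = Z.

Order the vertices as 0 < 1 < 2 < 3 < 4 < 5. Listing each simplex with vertices in this order, K has dimension 2 with simplices:

  0-simplices (6): [0], [1], [2], [3], [4], [5]
  1-simplices (12): [0,1], [0,3], [0,4], [1,3], [1,4], [1,5], [2,3], [2,4], [2,5], [3,4], [3,5], [4,5]
  2-simplices (6): [0,1,4], [0,3,4], [1,3,5], [1,4,5], [2,3,4], [2,3,5]

giving chain groups C_0 ≅ Z^6, C_1 ≅ Z^12, C_2 ≅ Z^6.

∂_1: C_1 → C_0 maps an edge to its endpoints' difference, ∂[p,q] = q − p.
The resulting 6×12 matrix has rank 5, and its Smith normal form has invariant factors (1,1,1,1,1).

The boundary map ∂_2: C_2 → C_1 maps a triangle to the signed sum of its edges. For instance
  ∂[0,1,4] = [1,4] − [0,4] + [0,1],
  ∂[2,3,4] = [3,4] − [2,4] + [2,3].
As a 12×6 matrix over Z this has rank 6, with invariant factors (1,1,1,1,1,1).

Now H_k = ker ∂_k / im ∂_{k+1}, so:

  H_1: rank ker ∂_1 − rank ∂_2 = (12 − 5) − 6 = 1, and the invariant factors of ∂_2 are all 1, so H_1 = Z.

(K is a triangulation of the cylinder S^1 x I.)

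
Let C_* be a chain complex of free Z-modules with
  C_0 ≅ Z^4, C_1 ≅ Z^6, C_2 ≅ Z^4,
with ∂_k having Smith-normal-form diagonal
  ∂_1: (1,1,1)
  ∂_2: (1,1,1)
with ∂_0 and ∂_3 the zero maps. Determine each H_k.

H_0: b_0 = 4 − 0 − 3 = 1; torsion from ∂_1 factors > 1: none. So H_0 ≅ Z.
H_1: b_1 = 6 − 3 − 3 = 0; torsion from ∂_2 factors > 1: none. So H_1 ≅ 0.
H_2: b_2 = 4 − 3 − 0 = 1; torsion from ∂_3 factors > 1: none. So H_2 ≅ Z.

H_0 ≅ Z,  H_1 = 0,  H_2 ≅ Z.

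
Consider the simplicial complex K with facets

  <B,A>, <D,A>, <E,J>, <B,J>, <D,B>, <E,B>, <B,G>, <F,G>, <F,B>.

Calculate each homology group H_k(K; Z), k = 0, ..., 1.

Order the vertices as A < B < D < E < F < G < J. Listing each simplex with vertices in this order, K has dimension 1 with simplices:

  0-simplices (7): A, B, D, E, F, G, J
  1-simplices (9): AB, AD, BD, BE, BF, BG, BJ, EJ, FG

Hence C_0 ≅ Z^7, C_1 ≅ Z^9.

∂_1: C_1 → C_0 is given by ∂[p,q] = [q] − [p].
As a 7×9 matrix over Z this has rank 6, with invariant factors (1,1,1,1,1,1).

Now H_k = ker ∂_k / im ∂_{k+1}, so:

  H_0: rank C_0 − rank ∂_1 = 7 − 6 = 1, and the invariant factors of ∂_1 are all 1, so H_0 ≅ Z.
  H_1: rank ker ∂_1 − rank ∂_2 = (9 − 6) − 0 = 3, and there is no ∂_2, so H_1 ≅ Z^3.

(K is a triangulation of a wedge of 3 circles.)

H_0 ≅ Z,  H_1 ≅ Z^3.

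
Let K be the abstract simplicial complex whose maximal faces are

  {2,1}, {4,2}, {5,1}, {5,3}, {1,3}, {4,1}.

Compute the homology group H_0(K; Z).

H_0 = Z.

K has 5 vertices, 6 edges.
rank ∂_0 = 0, rank ∂_1 = 4 ⇒ b_0 = 5 − 0 − 4 = 1; all invariant factors of ∂_1 are 1 so no torsion. So H_0 = Z.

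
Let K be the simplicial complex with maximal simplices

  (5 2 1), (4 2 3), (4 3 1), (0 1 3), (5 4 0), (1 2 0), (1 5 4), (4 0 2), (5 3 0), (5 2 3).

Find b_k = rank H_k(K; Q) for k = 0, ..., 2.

b_0 = 1, b_1 = 0, b_2 = 0.

Order the vertices as 0 < 1 < 2 < 3 < 4 < 5. Listing each simplex with vertices in this order, K has dimension 2 with simplices:

  0-simplices (6): [0], [1], [2], [3], [4], [5]
  1-simplices (15): [0,1], [0,2], [0,3], [0,4], [0,5], [1,2], [1,3], [1,4], [1,5], [2,3], [2,4], [2,5], [3,4], [3,5], [4,5]
  2-simplices (10): [0,1,2], [0,1,3], [0,2,4], [0,3,5], [0,4,5], [1,2,5], [1,3,4], [1,4,5], [2,3,4], [2,3,5]

giving chain groups C_0 ≅ Z^6, C_1 ≅ Z^15, C_2 ≅ Z^10.

∂_1: C_1 → C_0 is given by ∂[p,q] = [q] − [p].
This gives a 6×15 integer matrix of rank 5; reducing to Smith normal form yields diagonal entries (1,1,1,1,1).

Boundary ∂_2: C_2 → C_1 sends each 2-simplex [p,q,r] to [q,r] − [p,r] + [p,q]. For instance
  ∂[2,3,5] = [3,5] − [2,5] + [2,3],
  ∂[0,2,4] = [2,4] − [0,4] + [0,2].
The resulting 15×10 matrix has rank 10, and its Smith normal form has invariant factors (1,1,1,1,1,1,1,1,1,2).

Now H_k = ker ∂_k / im ∂_{k+1}, so:

  H_0: rank C_0 − rank ∂_1 = 6 − 5 = 1, and the invariant factors of ∂_1 are all 1, so H_0 ≅ Z.
  H_1: rank ker ∂_1 − rank ∂_2 = (15 − 5) − 10 = 0, and ∂_2 has invariant factor 2 > 1, so H_1 ≅ Z/2.
  H_2: rank ker ∂_2 − rank ∂_3 = (10 − 10) − 0 = 0, and there is no ∂_3, so H_2 ≅ 0.

(K is a triangulation of the real projective plane RP^2.)

Hence the Betti numbers are b_0 = 1, b_1 = 0, b_2 = 0.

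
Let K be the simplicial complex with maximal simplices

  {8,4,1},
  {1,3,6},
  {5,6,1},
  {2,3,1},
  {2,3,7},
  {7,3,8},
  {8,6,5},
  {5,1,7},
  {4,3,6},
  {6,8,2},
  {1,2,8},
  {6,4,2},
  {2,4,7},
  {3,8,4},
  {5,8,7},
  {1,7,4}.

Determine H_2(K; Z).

K has 8 vertices, 24 edges, 16 triangles.
rank ∂_2 = 15, rank ∂_3 = 0 ⇒ b_2 = 16 − 15 − 0 = 1. So H_2 = Z.

H_2 = Z.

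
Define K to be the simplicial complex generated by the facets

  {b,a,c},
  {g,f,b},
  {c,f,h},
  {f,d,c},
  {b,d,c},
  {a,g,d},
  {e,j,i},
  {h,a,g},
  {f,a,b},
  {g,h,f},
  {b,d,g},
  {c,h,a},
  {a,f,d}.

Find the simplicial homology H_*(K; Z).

H_0 = Z^2,  H_1 = Z/2,  H_2 = 0.

We work with the vertex ordering a < b < c < d < e < f < g < h < i < j. The simplices of K, each written with vertices in increasing order, are:

  0-simplices (10): a, b, c, d, e, f, g, h, i, j
  1-simplices (21): ab, ac, ad, af, ag, ah, bc, bd, bf, bg, cd, cf, ch, df, dg, ei, ej, fg, fh, gh, ij
  2-simplices (13): abc, abf, ach, adf, adg, agh, bcd, bdg, bfg, cdf, cfh, eij, fgh

so the chain groups are C_0 ≅ Z^10, C_1 ≅ Z^21, C_2 ≅ Z^13.

Boundary ∂_1: C_1 → C_0 sends each edge [p,q] (with p < q) to q − p. For instance
  ∂ij = j − i.
As a 10×21 matrix over Z this has rank 8, with invariant factors (1,1,1,1,1,1,1,1).

∂_2: C_2 → C_1 acts by ∂[p,q,r] = [q,r] − [p,r] + [p,q]. For instance
  ∂adf = df − af + ad,
  ∂agh = gh − ah + ag.
The resulting 21×13 matrix has rank 13, and its Smith normal form has invariant factors (1,1,1,1,1,1,1,1,1,1,1,1,2).

Computing H_k = (kernel of ∂_k) / (image of ∂_{k+1}):

  H_0: rank C_0 − rank ∂_1 = 10 − 8 = 2, and the invariant factors of ∂_1 are all 1, so H_0 ≅ Z^2.
  H_1: rank ker ∂_1 − rank ∂_2 = (21 − 8) − 13 = 0, and ∂_2 has invariant factor 2 > 1, so H_1 ≅ Z/2.
  H_2: rank ker ∂_2 − rank ∂_3 = (13 − 13) − 0 = 0, and there is no ∂_3, so H_2 ≅ 0.

As a check, the Euler characteristic is 10 − 21 + 13 = 2, which agrees with 2 − 0 + 0 = 2.
(K is a triangulation of the disjoint union of the real projective plane RP^2 and the 2-simplex.)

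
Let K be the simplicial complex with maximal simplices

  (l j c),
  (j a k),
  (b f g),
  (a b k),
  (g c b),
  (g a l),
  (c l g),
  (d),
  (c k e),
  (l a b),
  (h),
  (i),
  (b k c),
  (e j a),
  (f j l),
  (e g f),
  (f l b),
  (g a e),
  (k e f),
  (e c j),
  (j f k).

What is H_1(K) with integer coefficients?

H_1 = Z ⊕ Z_2.

Take the total order a < b < c < d < e < f < g < h < i < j < k < l on the vertex set. Then K (dimension 2) consists of the simplices:

  0-simplices (12): a, b, c, d, e, f, g, h, i, j, k, l
  1-simplices (27): ab, ae, ag, aj, ak, al, bc, bf, bg, bk, bl, ce, cg, cj, ck, cl, ef, eg, ej, ek, fg, fj, fk, fl, gl, jk, jl
  2-simplices (18): abk, abl, aeg, aej, agl, ajk, bcg, bck, bfg, bfl, cej, cek, cgl, cjl, efg, efk, fjk, fjl

so the chain groups are C_0 ≅ Z^12, C_1 ≅ Z^27, C_2 ≅ Z^18.

The boundary map ∂_1: C_1 → C_0 sends each edge [p,q] (with p < q) to q − p. For instance
  ∂fk = k − f.
As a 12×27 matrix over Z this has rank 8, with invariant factors (1,1,1,1,1,1,1,1).

∂_2: C_2 → C_1 acts by ∂[p,q,r] = [q,r] − [p,r] + [p,q]. For instance
  ∂bfg = fg − bg + bf,
  ∂bcg = cg − bg + bc.
As a 27×18 matrix over Z this has rank 18, with invariant factors (1,1,1,1,1,1,1,1,1,1,1,1,1,1,1,1,1,2).

Computing H_k = (kernel of ∂_k) / (image of ∂_{k+1}):

  H_1: rank ker ∂_1 − rank ∂_2 = (27 − 8) − 18 = 1, and ∂_2 has invariant factor 2 > 1, so H_1 ≅ Z ⊕ Z_2.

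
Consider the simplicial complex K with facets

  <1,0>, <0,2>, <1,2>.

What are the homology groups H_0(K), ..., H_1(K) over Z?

H_0 = Z,  H_1 = Z.

K has 3 vertices, 3 edges.
rank ∂_0 = 0, rank ∂_1 = 2 ⇒ b_0 = 3 − 0 − 2 = 1; all invariant factors of ∂_1 are 1 so no torsion. So H_0 = Z.
rank ∂_1 = 2, rank ∂_2 = 0 ⇒ b_1 = 3 − 2 − 0 = 1. So H_1 = Z.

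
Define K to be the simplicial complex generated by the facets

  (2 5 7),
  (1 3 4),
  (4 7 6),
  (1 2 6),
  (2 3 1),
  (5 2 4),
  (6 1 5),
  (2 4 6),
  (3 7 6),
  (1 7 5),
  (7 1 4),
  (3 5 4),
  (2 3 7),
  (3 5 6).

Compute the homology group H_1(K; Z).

H_1 = Z^2.

Take the total order 1 < 2 < 3 < 4 < 5 < 6 < 7 on the vertex set. Then K (dimension 2) consists of the simplices:

  0-simplices (7): [1], [2], [3], [4], [5], [6], [7]
  1-simplices (21): [1,2], [1,3], [1,4], [1,5], [1,6], [1,7], [2,3], [2,4], [2,5], [2,6], [2,7], [3,4], [3,5], [3,6], [3,7], [4,5], [4,6], [4,7], [5,6], [5,7], [6,7]
  2-simplices (14): [1,2,3], [1,2,6], [1,3,4], [1,4,7], [1,5,6], [1,5,7], [2,3,7], [2,4,5], [2,4,6], [2,5,7], [3,4,5], [3,5,6], [3,6,7], [4,6,7]

Hence C_0 ≅ Z^7, C_1 ≅ Z^21, C_2 ≅ Z^14.

The boundary map ∂_1: C_1 → C_0 sends each edge [p,q] (with p < q) to q − p. For instance
  ∂[2,7] = [7] − [2].
As a 7×21 matrix over Z this has rank 6, with invariant factors (1,1,1,1,1,1).

∂_2: C_2 → C_1 maps a triangle to the signed sum of its edges. For instance
  ∂[1,2,6] = [2,6] − [1,6] + [1,2],
  ∂[3,5,6] = [5,6] − [3,6] + [3,5].
As a 21×14 matrix over Z this has rank 13, with invariant factors (1,1,1,1,1,1,1,1,1,1,1,1,1).

Reading off H_k = ker ∂_k / im ∂_{k+1}:

  H_1: rank ker ∂_1 − rank ∂_2 = (21 − 6) − 13 = 2, and the invariant factors of ∂_2 are all 1, so H_1 = Z^2.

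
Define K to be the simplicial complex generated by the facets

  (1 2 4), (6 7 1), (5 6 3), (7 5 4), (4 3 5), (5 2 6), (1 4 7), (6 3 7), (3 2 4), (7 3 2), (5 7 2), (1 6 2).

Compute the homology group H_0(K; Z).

H_0 = Z.

K has 7 vertices, 18 edges, 12 triangles.
rank ∂_0 = 0, rank ∂_1 = 6 ⇒ b_0 = 7 − 0 − 6 = 1; all invariant factors of ∂_1 are 1 so no torsion. So H_0 ≅ Z.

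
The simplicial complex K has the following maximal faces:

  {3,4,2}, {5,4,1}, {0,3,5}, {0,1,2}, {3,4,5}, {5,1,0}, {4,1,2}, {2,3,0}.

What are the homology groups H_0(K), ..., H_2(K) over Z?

Order the vertices as 0 < 1 < 2 < 3 < 4 < 5. Listing each simplex with vertices in this order, K has dimension 2 with simplices:

  0-simplices (6): [0], [1], [2], [3], [4], [5]
  1-simplices (12): [0,1], [0,2], [0,3], [0,5], [1,2], [1,4], [1,5], [2,3], [2,4], [3,4], [3,5], [4,5]
  2-simplices (8): [0,1,2], [0,1,5], [0,2,3], [0,3,5], [1,2,4], [1,4,5], [2,3,4], [3,4,5]

so the chain groups are C_0 ≅ Z^6, C_1 ≅ Z^12, C_2 ≅ Z^8.

∂_1: C_1 → C_0 sends each edge [p,q] (with p < q) to q − p. For instance
  ∂[1,2] = [2] − [1].
As a 6×12 matrix over Z this has rank 5, with invariant factors (1,1,1,1,1).

∂_2: C_2 → C_1 maps a triangle to the signed sum of its edges. For instance
  ∂[0,2,3] = [2,3] − [0,3] + [0,2],
  ∂[1,4,5] = [4,5] − [1,5] + [1,4].
The resulting 12×8 matrix has rank 7, and its Smith normal form has invariant factors (1,1,1,1,1,1,1).

Computing H_k = (kernel of ∂_k) / (image of ∂_{k+1}):

  H_0: rank C_0 − rank ∂_1 = 6 − 5 = 1, and the invariant factors of ∂_1 are all 1, so H_0 = Z.
  H_1: rank ker ∂_1 − rank ∂_2 = (12 − 5) − 7 = 0, and the invariant factors of ∂_2 are all 1, so H_1 = 0.
  H_2: rank ker ∂_2 − rank ∂_3 = (8 − 7) − 0 = 1, and there is no ∂_3, so H_2 = Z.

H_0 = Z,  H_1 = 0,  H_2 = Z.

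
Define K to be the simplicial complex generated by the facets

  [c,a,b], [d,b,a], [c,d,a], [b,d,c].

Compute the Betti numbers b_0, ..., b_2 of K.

b_0 = 1, b_1 = 0, b_2 = 1.

K has 4 vertices, 6 edges, 4 triangles.
rank ∂_0 = 0, rank ∂_1 = 3 ⇒ b_0 = 4 − 0 − 3 = 1; all invariant factors of ∂_1 are 1 so no torsion. So H_0 ≅ Z.
rank ∂_1 = 3, rank ∂_2 = 3 ⇒ b_1 = 6 − 3 − 3 = 0; all invariant factors of ∂_2 are 1 so no torsion. So H_1 ≅ 0.
rank ∂_2 = 3, rank ∂_3 = 0 ⇒ b_2 = 4 − 3 − 0 = 1. So H_2 ≅ Z.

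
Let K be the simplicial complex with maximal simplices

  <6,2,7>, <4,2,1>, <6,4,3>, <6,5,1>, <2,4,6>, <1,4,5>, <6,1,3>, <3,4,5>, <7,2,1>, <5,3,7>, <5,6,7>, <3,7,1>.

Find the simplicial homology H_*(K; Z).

Fix the vertex order 1 < 2 < 3 < 4 < 5 < 6 < 7 and write every simplex with vertices in increasing order. Then dim K = 2 and the simplices of K are:

  0-simplices (7): [1], [2], [3], [4], [5], [6], [7]
  1-simplices (18): [1,2], [1,3], [1,4], [1,5], [1,6], [1,7], [2,4], [2,6], [2,7], [3,4], [3,5], [3,6], [3,7], [4,5], [4,6], [5,6], [5,7], [6,7]
  2-simplices (12): [1,2,4], [1,2,7], [1,3,6], [1,3,7], [1,4,5], [1,5,6], [2,4,6], [2,6,7], [3,4,5], [3,4,6], [3,5,7], [5,6,7]

Hence C_0 ≅ Z^7, C_1 ≅ Z^18, C_2 ≅ Z^12.

Boundary ∂_1: C_1 → C_0 is given by ∂[p,q] = [q] − [p]. For instance
  ∂[3,6] = [6] − [3].
The resulting 7×18 matrix has rank 6, and its Smith normal form has invariant factors (1,1,1,1,1,1).

Boundary ∂_2: C_2 → C_1 maps a triangle to the signed sum of its edges. For instance
  ∂[2,4,6] = [4,6] − [2,6] + [2,4],
  ∂[5,6,7] = [6,7] − [5,7] + [5,6].
The resulting 18×12 matrix has rank 12, and its Smith normal form has invariant factors (1,1,1,1,1,1,1,1,1,1,1,2).

Computing H_k = (kernel of ∂_k) / (image of ∂_{k+1}):

  H_0: rank C_0 − rank ∂_1 = 7 − 6 = 1, and the invariant factors of ∂_1 are all 1, so H_0 = Z.
  H_1: rank ker ∂_1 − rank ∂_2 = (18 − 6) − 12 = 0, and ∂_2 has invariant factor 2 > 1, so H_1 = Z/2Z.
  H_2: rank ker ∂_2 − rank ∂_3 = (12 − 12) − 0 = 0, and there is no ∂_3, so H_2 = 0.

(K is a triangulation of the real projective plane RP^2.)

H_0 = Z,  H_1 = Z/2Z,  H_2 = 0.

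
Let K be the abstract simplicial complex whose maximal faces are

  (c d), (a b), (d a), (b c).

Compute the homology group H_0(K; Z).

H_0 ≅ Z.

Order the vertices as a < b < c < d. Listing each simplex with vertices in this order, K has dimension 1 with simplices:

  0-simplices (4): a, b, c, d
  1-simplices (4): ab, ad, bc, cd

Hence C_0 ≅ Z^4, C_1 ≅ Z^4.

Boundary ∂_1: C_1 → C_0 sends each edge [p,q] (with p < q) to q − p. For instance
  ∂ab = b − a.
This gives a 4×4 integer matrix of rank 3; reducing to Smith normal form yields diagonal entries (1,1,1).

Computing H_k = (kernel of ∂_k) / (image of ∂_{k+1}):

  H_0: rank C_0 − rank ∂_1 = 4 − 3 = 1, and the invariant factors of ∂_1 are all 1, so H_0 ≅ Z.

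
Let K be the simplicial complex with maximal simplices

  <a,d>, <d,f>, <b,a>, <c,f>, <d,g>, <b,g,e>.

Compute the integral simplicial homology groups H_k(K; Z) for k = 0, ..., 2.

H_0 = Z,  H_1 = Z,  H_2 = 0.

Order the vertices as a < b < c < d < e < f < g. Listing each simplex with vertices in this order, K has dimension 2 with simplices:

  0-simplices (7): a, b, c, d, e, f, g
  1-simplices (8): ab, ad, be, bg, cf, df, dg, eg
  2-simplices (1): beg

so the chain groups are C_0 ≅ Z^7, C_1 ≅ Z^8, C_2 ≅ Z^1.

∂_1: C_1 → C_0 is given by ∂[p,q] = [q] − [p]. For instance
  ∂dg = g − d.
The resulting 7×8 matrix has rank 6, and its Smith normal form has invariant factors (1,1,1,1,1,1).

The boundary map ∂_2: C_2 → C_1 sends each 2-simplex [p,q,r] to [q,r] − [p,r] + [p,q]. For instance
  ∂beg = eg − bg + be.
The resulting 8×1 matrix has rank 1, and its Smith normal form has invariant factors (1).

Reading off H_k = ker ∂_k / im ∂_{k+1}:

  H_0: rank C_0 − rank ∂_1 = 7 − 6 = 1, and the invariant factors of ∂_1 are all 1, so H_0 ≅ Z.
  H_1: rank ker ∂_1 − rank ∂_2 = (8 − 6) − 1 = 1, and the invariant factors of ∂_2 are all 1, so H_1 ≅ Z.
  H_2: rank ker ∂_2 − rank ∂_3 = (1 − 1) − 0 = 0, and there is no ∂_3, so H_2 ≅ 0.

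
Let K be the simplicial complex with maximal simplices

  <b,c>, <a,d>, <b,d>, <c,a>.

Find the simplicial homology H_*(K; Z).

Take the total order a < b < c < d on the vertex set. Then K (dimension 1) consists of the simplices:

  0-simplices (4): a, b, c, d
  1-simplices (4): ac, ad, bc, bd

giving chain groups C_0 ≅ Z^4, C_1 ≅ Z^4.

The boundary map ∂_1: C_1 → C_0 sends each edge [p,q] (with p < q) to q − p.
The 4×4 boundary matrix has rank 3 and Smith normal form diag(1,1,1).

Computing H_k = (kernel of ∂_k) / (image of ∂_{k+1}):

  H_0: rank C_0 − rank ∂_1 = 4 − 3 = 1, and the invariant factors of ∂_1 are all 1, so H_0 ≅ Z.
  H_1: rank ker ∂_1 − rank ∂_2 = (4 − 3) − 0 = 1, and there is no ∂_2, so H_1 ≅ Z.

As a check, the Euler characteristic is 4 − 4 = 0, which agrees with 1 − 1 = 0.

H_0 ≅ Z,  H_1 ≅ Z.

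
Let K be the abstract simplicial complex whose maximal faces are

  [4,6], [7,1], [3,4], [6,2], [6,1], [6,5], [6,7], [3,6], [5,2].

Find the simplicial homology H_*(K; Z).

K has 7 vertices, 9 edges.
rank ∂_0 = 0, rank ∂_1 = 6 ⇒ b_0 = 7 − 0 − 6 = 1; all invariant factors of ∂_1 are 1 so no torsion. So H_0 = Z.
rank ∂_1 = 6, rank ∂_2 = 0 ⇒ b_1 = 9 − 6 − 0 = 3. So H_1 = Z^3.

H_0 ≅ Z,  H_1 ≅ Z^3.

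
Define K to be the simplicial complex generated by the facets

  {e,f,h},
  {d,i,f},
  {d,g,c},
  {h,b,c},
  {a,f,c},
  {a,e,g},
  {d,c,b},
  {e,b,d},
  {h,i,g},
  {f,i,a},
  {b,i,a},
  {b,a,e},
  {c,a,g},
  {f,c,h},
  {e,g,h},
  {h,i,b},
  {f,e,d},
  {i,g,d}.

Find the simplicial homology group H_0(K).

Fix the vertex order a < b < c < d < e < f < g < h < i and write every simplex with vertices in increasing order. Then dim K = 2 and the simplices of K are:

  0-simplices (9): a, b, c, d, e, f, g, h, i
  1-simplices (27): ab, ac, ae, af, ag, ai, bc, bd, be, bh, bi, cd, cf, cg, ch, de, df, dg, di, ef, eg, eh, fh, fi, gh, gi, hi
  2-simplices (18): abe, abi, acf, acg, aeg, afi, bcd, bch, bde, bhi, cdg, cfh, def, dfi, dgi, efh, egh, ghi

so the chain groups are C_0 ≅ Z^9, C_1 ≅ Z^27, C_2 ≅ Z^18.

Boundary ∂_1: C_1 → C_0 is given by ∂[p,q] = [q] − [p]. For instance
  ∂bd = d − b.
The resulting 9×27 matrix has rank 8, and its Smith normal form has invariant factors (1,1,1,1,1,1,1,1).

∂_2: C_2 → C_1 sends each 2-simplex [p,q,r] to [q,r] − [p,r] + [p,q]. For instance
  ∂bcd = cd − bd + bc,
  ∂efh = fh − eh + ef.
The 27×18 boundary matrix has rank 17 and Smith normal form diag(1,1,1,1,1,1,1,1,1,1,1,1,1,1,1,1,1).

Computing H_k = (kernel of ∂_k) / (image of ∂_{k+1}):

  H_0: rank C_0 − rank ∂_1 = 9 − 8 = 1, and the invariant factors of ∂_1 are all 1, so H_0 = Z.

H_0 = Z.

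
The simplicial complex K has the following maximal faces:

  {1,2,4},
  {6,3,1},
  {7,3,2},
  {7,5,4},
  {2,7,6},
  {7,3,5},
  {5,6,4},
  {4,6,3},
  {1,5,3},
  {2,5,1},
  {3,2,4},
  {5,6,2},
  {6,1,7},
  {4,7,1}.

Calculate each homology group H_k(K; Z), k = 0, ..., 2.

H_0 = Z,  H_1 = Z^2,  H_2 = Z.

Order the vertices as 1 < 2 < 3 < 4 < 5 < 6 < 7. Listing each simplex with vertices in this order, K has dimension 2 with simplices:

  0-simplices (7): [1], [2], [3], [4], [5], [6], [7]
  1-simplices (21): [1,2], [1,3], [1,4], [1,5], [1,6], [1,7], [2,3], [2,4], [2,5], [2,6], [2,7], [3,4], [3,5], [3,6], [3,7], [4,5], [4,6], [4,7], [5,6], [5,7], [6,7]
  2-simplices (14): [1,2,4], [1,2,5], [1,3,5], [1,3,6], [1,4,7], [1,6,7], [2,3,4], [2,3,7], [2,5,6], [2,6,7], [3,4,6], [3,5,7], [4,5,6], [4,5,7]

giving chain groups C_0 ≅ Z^7, C_1 ≅ Z^21, C_2 ≅ Z^14.

∂_1: C_1 → C_0 maps an edge to its endpoints' difference, ∂[p,q] = q − p.
As a 7×21 matrix over Z this has rank 6, with invariant factors (1,1,1,1,1,1).

∂_2: C_2 → C_1 acts by ∂[p,q,r] = [q,r] − [p,r] + [p,q]. For instance
  ∂[1,3,6] = [3,6] − [1,6] + [1,3],
  ∂[3,5,7] = [5,7] − [3,7] + [3,5].
This gives a 21×14 integer matrix of rank 13; reducing to Smith normal form yields diagonal entries (1,1,1,1,1,1,1,1,1,1,1,1,1).

From H_k ≅ ker(∂_k) / im(∂_{k+1}) we obtain:

  H_0: rank C_0 − rank ∂_1 = 7 − 6 = 1, and the invariant factors of ∂_1 are all 1, so H_0 ≅ Z.
  H_1: rank ker ∂_1 − rank ∂_2 = (21 − 6) − 13 = 2, and the invariant factors of ∂_2 are all 1, so H_1 ≅ Z^2.
  H_2: rank ker ∂_2 − rank ∂_3 = (14 − 13) − 0 = 1, and there is no ∂_3, so H_2 ≅ Z.

As a check, the Euler characteristic is 7 − 21 + 14 = 0, which agrees with 1 − 2 + 1 = 0.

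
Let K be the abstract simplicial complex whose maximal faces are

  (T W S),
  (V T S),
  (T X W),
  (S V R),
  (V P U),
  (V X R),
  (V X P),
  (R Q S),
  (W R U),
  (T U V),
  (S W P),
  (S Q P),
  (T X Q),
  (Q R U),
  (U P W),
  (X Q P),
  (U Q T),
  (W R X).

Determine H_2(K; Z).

Take the total order P < Q < R < S < T < U < V < W < X on the vertex set. Then K (dimension 2) consists of the simplices:

  0-simplices (9): P, Q, R, S, T, U, V, W, X
  1-simplices (27): PQ, PS, PU, PV, PW, PX, QR, QS, QT, QU, QX, RS, RU, RV, RW, RX, ST, SV, SW, TU, TV, TW, TX, UV, UW, VX, WX
  2-simplices (18): PQS, PQX, PSW, PUV, PUW, PVX, QRS, QRU, QTU, QTX, RSV, RUW, RVX, RWX, STV, STW, TUV, TWX

giving chain groups C_0 ≅ Z^9, C_1 ≅ Z^27, C_2 ≅ Z^18.

Boundary ∂_1: C_1 → C_0 maps an edge to its endpoints' difference, ∂[p,q] = q − p.
As a 9×27 matrix over Z this has rank 8, with invariant factors (1,1,1,1,1,1,1,1).

The boundary map ∂_2: C_2 → C_1 maps a triangle to the signed sum of its edges. For instance
  ∂QTU = TU − QU + QT,
  ∂QRS = RS − QS + QR.
As a 27×18 matrix over Z this has rank 17, with invariant factors (1,1,1,1,1,1,1,1,1,1,1,1,1,1,1,1,1).

Now H_k = ker ∂_k / im ∂_{k+1}, so:

  H_2: rank ker ∂_2 − rank ∂_3 = (18 − 17) − 0 = 1, and there is no ∂_3, so H_2 = Z.

(K is a triangulation of the torus T^2.)

H_2 = Z.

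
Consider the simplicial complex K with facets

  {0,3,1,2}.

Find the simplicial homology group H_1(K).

Fix the vertex order 0 < 1 < 2 < 3 and write every simplex with vertices in increasing order. Then dim K = 3 and the simplices of K are:

  0-simplices (4): [0], [1], [2], [3]
  1-simplices (6): [0,1], [0,2], [0,3], [1,2], [1,3], [2,3]
  2-simplices (4): [0,1,2], [0,1,3], [0,2,3], [1,2,3]
  3-simplices (1): [0,1,2,3]

so the chain groups are C_0 ≅ Z^4, C_1 ≅ Z^6, C_2 ≅ Z^4, C_3 ≅ Z^1.

Boundary ∂_1: C_1 → C_0 maps an edge to its endpoints' difference, ∂[p,q] = q − p. For instance
  ∂[0,2] = [2] − [0].
The resulting 4×6 matrix has rank 3, and its Smith normal form has invariant factors (1,1,1).

∂_2: C_2 → C_1 sends each 2-simplex [p,q,r] to [q,r] − [p,r] + [p,q]. For instance
  ∂[1,2,3] = [2,3] − [1,3] + [1,2],
  ∂[0,1,3] = [1,3] − [0,3] + [0,1].
This gives a 6×4 integer matrix of rank 3; reducing to Smith normal form yields diagonal entries (1,1,1).

Boundary ∂_3: C_3 → C_2 sends each 3-simplex σ to the alternating sum Σ_i (−1)^i (σ with its i-th vertex removed). For instance
  ∂[0,1,2,3] = [1,2,3] − [0,2,3] + [0,1,3] − [0,1,2].
As a 4×1 matrix over Z this has rank 1, with invariant factors (1).

From H_k ≅ ker(∂_k) / im(∂_{k+1}) we obtain:

  H_1: rank ker ∂_1 − rank ∂_2 = (6 − 3) − 3 = 0, and the invariant factors of ∂_2 are all 1, so H_1 = 0.

(K is a triangulation of the 3-simplex.)

H_1 ≅ 0.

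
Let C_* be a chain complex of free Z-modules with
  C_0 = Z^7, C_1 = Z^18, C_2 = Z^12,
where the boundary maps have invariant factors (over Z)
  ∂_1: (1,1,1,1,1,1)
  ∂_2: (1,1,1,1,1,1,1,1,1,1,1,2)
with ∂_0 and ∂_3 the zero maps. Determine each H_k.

H_0: b_0 = 7 − 0 − 6 = 1; torsion from ∂_1 factors > 1: none. So H_0 ≅ Z.
H_1: b_1 = 18 − 6 − 12 = 0; torsion from ∂_2 factors > 1: [2]. So H_1 ≅ Z/2.
H_2: b_2 = 12 − 12 − 0 = 0; torsion from ∂_3 factors > 1: none. So H_2 ≅ 0.

H_0 ≅ Z,  H_1 ≅ Z/2,  H_2 = 0.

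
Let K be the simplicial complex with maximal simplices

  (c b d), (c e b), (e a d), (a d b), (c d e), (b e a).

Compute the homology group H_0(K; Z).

We work with the vertex ordering a < b < c < d < e. The simplices of K, each written with vertices in increasing order, are:

  0-simplices (5): a, b, c, d, e
  1-simplices (9): ab, ad, ae, bc, bd, be, cd, ce, de
  2-simplices (6): abd, abe, ade, bcd, bce, cde

so the chain groups are C_0 ≅ Z^5, C_1 ≅ Z^9, C_2 ≅ Z^6.

∂_1: C_1 → C_0 maps an edge to its endpoints' difference, ∂[p,q] = q − p. For instance
  ∂bc = c − b.
As a 5×9 matrix over Z this has rank 4, with invariant factors (1,1,1,1).

Boundary ∂_2: C_2 → C_1 sends each 2-simplex [p,q,r] to [q,r] − [p,r] + [p,q]. For instance
  ∂cde = de − ce + cd,
  ∂ade = de − ae + ad.
This gives a 9×6 integer matrix of rank 5; reducing to Smith normal form yields diagonal entries (1,1,1,1,1).

Now H_k = ker ∂_k / im ∂_{k+1}, so:

  H_0: rank C_0 − rank ∂_1 = 5 − 4 = 1, and the invariant factors of ∂_1 are all 1, so H_0 = Z.

(K is a triangulation of the 2-sphere S^2.)

H_0 = Z.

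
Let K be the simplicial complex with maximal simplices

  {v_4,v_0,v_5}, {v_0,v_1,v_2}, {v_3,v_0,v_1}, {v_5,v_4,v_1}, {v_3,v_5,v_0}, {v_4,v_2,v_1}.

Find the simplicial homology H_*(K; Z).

H_0 = Z,  H_1 = Z,  H_2 = 0.

K has 6 vertices, 12 edges, 6 triangles.
rank ∂_0 = 0, rank ∂_1 = 5 ⇒ b_0 = 6 − 0 − 5 = 1; all invariant factors of ∂_1 are 1 so no torsion. So H_0 ≅ Z.
rank ∂_1 = 5, rank ∂_2 = 6 ⇒ b_1 = 12 − 5 − 6 = 1; all invariant factors of ∂_2 are 1 so no torsion. So H_1 ≅ Z.
rank ∂_2 = 6, rank ∂_3 = 0 ⇒ b_2 = 6 − 6 − 0 = 0. So H_2 ≅ 0.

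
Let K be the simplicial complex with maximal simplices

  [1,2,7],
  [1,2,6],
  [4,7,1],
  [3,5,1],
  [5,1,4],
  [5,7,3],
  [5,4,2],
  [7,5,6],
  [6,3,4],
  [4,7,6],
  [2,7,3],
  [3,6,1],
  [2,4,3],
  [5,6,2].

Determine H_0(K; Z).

H_0 = Z.

Order the vertices as 1 < 2 < 3 < 4 < 5 < 6 < 7. Listing each simplex with vertices in this order, K has dimension 2 with simplices:

  0-simplices (7): [1], [2], [3], [4], [5], [6], [7]
  1-simplices (21): [1,2], [1,3], [1,4], [1,5], [1,6], [1,7], [2,3], [2,4], [2,5], [2,6], [2,7], [3,4], [3,5], [3,6], [3,7], [4,5], [4,6], [4,7], [5,6], [5,7], [6,7]
  2-simplices (14): [1,2,6], [1,2,7], [1,3,5], [1,3,6], [1,4,5], [1,4,7], [2,3,4], [2,3,7], [2,4,5], [2,5,6], [3,4,6], [3,5,7], [4,6,7], [5,6,7]

so the chain groups are C_0 ≅ Z^7, C_1 ≅ Z^21, C_2 ≅ Z^14.

Boundary ∂_1: C_1 → C_0 is given by ∂[p,q] = [q] − [p]. For instance
  ∂[1,5] = [5] − [1].
The 7×21 boundary matrix has rank 6 and Smith normal form diag(1,1,1,1,1,1).

∂_2: C_2 → C_1 maps a triangle to the signed sum of its edges. For instance
  ∂[3,4,6] = [4,6] − [3,6] + [3,4],
  ∂[1,3,6] = [3,6] − [1,6] + [1,3].
As a 21×14 matrix over Z this has rank 13, with invariant factors (1,1,1,1,1,1,1,1,1,1,1,1,1).

Computing H_k = (kernel of ∂_k) / (image of ∂_{k+1}):

  H_0: rank C_0 − rank ∂_1 = 7 − 6 = 1, and the invariant factors of ∂_1 are all 1, so H_0 = Z.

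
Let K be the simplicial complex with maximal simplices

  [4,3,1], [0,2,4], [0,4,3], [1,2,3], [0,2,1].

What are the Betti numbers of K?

b_0 = 1, b_1 = 1, b_2 = 0.

Fix the vertex order 0 < 1 < 2 < 3 < 4 and write every simplex with vertices in increasing order. Then dim K = 2 and the simplices of K are:

  0-simplices (5): [0], [1], [2], [3], [4]
  1-simplices (10): [0,1], [0,2], [0,3], [0,4], [1,2], [1,3], [1,4], [2,3], [2,4], [3,4]
  2-simplices (5): [0,1,2], [0,2,4], [0,3,4], [1,2,3], [1,3,4]

Hence C_0 ≅ Z^5, C_1 ≅ Z^10, C_2 ≅ Z^5.

Boundary ∂_1: C_1 → C_0 is given by ∂[p,q] = [q] − [p]. For instance
  ∂[1,4] = [4] − [1].
The 5×10 boundary matrix has rank 4 and Smith normal form diag(1,1,1,1).

∂_2: C_2 → C_1 acts by ∂[p,q,r] = [q,r] − [p,r] + [p,q]. For instance
  ∂[1,2,3] = [2,3] − [1,3] + [1,2],
  ∂[0,1,2] = [1,2] − [0,2] + [0,1].
The 10×5 boundary matrix has rank 5 and Smith normal form diag(1,1,1,1,1).

Reading off H_k = ker ∂_k / im ∂_{k+1}:

  H_0: rank C_0 − rank ∂_1 = 5 − 4 = 1, and the invariant factors of ∂_1 are all 1, so H_0 = Z.
  H_1: rank ker ∂_1 − rank ∂_2 = (10 − 4) − 5 = 1, and the invariant factors of ∂_2 are all 1, so H_1 = Z.
  H_2: rank ker ∂_2 − rank ∂_3 = (5 − 5) − 0 = 0, and there is no ∂_3, so H_2 = 0.

(K is a triangulation of the Möbius band.)

Hence the Betti numbers are b_0 = 1, b_1 = 1, b_2 = 0.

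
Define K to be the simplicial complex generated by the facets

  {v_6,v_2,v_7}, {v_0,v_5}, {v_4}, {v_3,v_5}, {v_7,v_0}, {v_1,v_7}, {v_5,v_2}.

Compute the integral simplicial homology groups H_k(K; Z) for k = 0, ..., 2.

Take the total order v_0 < v_1 < v_2 < v_3 < v_4 < v_5 < v_6 < v_7 on the vertex set. Then K (dimension 2) consists of the simplices:

  0-simplices (8): [v_0], [v_1], [v_2], [v_3], [v_4], [v_5], [v_6], [v_7]
  1-simplices (8): [v_0,v_5], [v_0,v_7], [v_1,v_7], [v_2,v_5], [v_2,v_6], [v_2,v_7], [v_3,v_5], [v_6,v_7]
  2-simplices (1): [v_2,v_6,v_7]

giving chain groups C_0 ≅ Z^8, C_1 ≅ Z^8, C_2 ≅ Z^1.

Boundary ∂_1: C_1 → C_0 sends each edge [p,q] (with p < q) to q − p.
This gives a 8×8 integer matrix of rank 6; reducing to Smith normal form yields diagonal entries (1,1,1,1,1,1).

Boundary ∂_2: C_2 → C_1 sends each 2-simplex [p,q,r] to [q,r] − [p,r] + [p,q]. For instance
  ∂[v_2,v_6,v_7] = [v_6,v_7] − [v_2,v_7] + [v_2,v_6].
The 8×1 boundary matrix has rank 1 and Smith normal form diag(1).

Computing H_k = (kernel of ∂_k) / (image of ∂_{k+1}):

  H_0: rank C_0 − rank ∂_1 = 8 − 6 = 2, and the invariant factors of ∂_1 are all 1, so H_0 ≅ Z^2.
  H_1: rank ker ∂_1 − rank ∂_2 = (8 − 6) − 1 = 1, and the invariant factors of ∂_2 are all 1, so H_1 ≅ Z.
  H_2: rank ker ∂_2 − rank ∂_3 = (1 − 1) − 0 = 0, and there is no ∂_3, so H_2 ≅ 0.

H_0 = Z^2,  H_1 = Z,  H_2 = 0.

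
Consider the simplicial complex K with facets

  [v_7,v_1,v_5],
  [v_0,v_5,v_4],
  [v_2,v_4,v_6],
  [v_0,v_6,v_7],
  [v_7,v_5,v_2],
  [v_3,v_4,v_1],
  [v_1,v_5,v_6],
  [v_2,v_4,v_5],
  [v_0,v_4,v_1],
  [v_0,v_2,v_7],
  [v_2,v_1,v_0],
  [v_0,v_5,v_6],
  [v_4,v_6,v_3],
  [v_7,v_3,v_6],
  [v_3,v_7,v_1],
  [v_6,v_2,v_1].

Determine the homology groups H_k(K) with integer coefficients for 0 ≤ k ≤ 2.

H_0 ≅ Z,  H_1 ≅ Z^2,  H_2 ≅ Z.

We work with the vertex ordering v_0 < v_1 < v_2 < v_3 < v_4 < v_5 < v_6 < v_7. The simplices of K, each written with vertices in increasing order, are:

  0-simplices (8): [v_0], [v_1], [v_2], [v_3], [v_4], [v_5], [v_6], [v_7]
  1-simplices (24): (24 of them)
  2-simplices (16): (16 of them)

so the chain groups are C_0 ≅ Z^8, C_1 ≅ Z^24, C_2 ≅ Z^16.

The boundary map ∂_1: C_1 → C_0 is given by ∂[p,q] = [q] − [p].
The 8×24 boundary matrix has rank 7 and Smith normal form diag(1,1,1,1,1,1,1).

Boundary ∂_2: C_2 → C_1 sends each 2-simplex [p,q,r] to [q,r] − [p,r] + [p,q]. For instance
  ∂[v_1,v_5,v_6] = [v_5,v_6] − [v_1,v_6] + [v_1,v_5],
  ∂[v_2,v_4,v_6] = [v_4,v_6] − [v_2,v_6] + [v_2,v_4].
The resulting 24×16 matrix has rank 15, and its Smith normal form has invariant factors (1,1,1,1,1,1,1,1,1,1,1,1,1,1,1).

Computing H_k = (kernel of ∂_k) / (image of ∂_{k+1}):

  H_0: rank C_0 − rank ∂_1 = 8 − 7 = 1, and the invariant factors of ∂_1 are all 1, so H_0 ≅ Z.
  H_1: rank ker ∂_1 − rank ∂_2 = (24 − 7) − 15 = 2, and the invariant factors of ∂_2 are all 1, so H_1 ≅ Z^2.
  H_2: rank ker ∂_2 − rank ∂_3 = (16 − 15) − 0 = 1, and there is no ∂_3, so H_2 ≅ Z.

(K is a triangulation of the torus T^2.)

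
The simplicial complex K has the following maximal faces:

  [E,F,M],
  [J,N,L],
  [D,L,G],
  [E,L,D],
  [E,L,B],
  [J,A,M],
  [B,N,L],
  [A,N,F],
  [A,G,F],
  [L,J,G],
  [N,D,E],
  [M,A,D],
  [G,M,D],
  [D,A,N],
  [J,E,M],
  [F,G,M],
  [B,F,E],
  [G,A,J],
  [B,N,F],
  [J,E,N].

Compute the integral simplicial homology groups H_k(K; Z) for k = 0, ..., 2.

Take the total order A < B < D < E < F < G < J < L < M < N on the vertex set. Then K (dimension 2) consists of the simplices:

  0-simplices (10): A, B, D, E, F, G, J, L, M, N
  1-simplices (30): AD, AF, AG, AJ, AM, AN, BE, BF, BL, BN, DE, DG, DL, DM, DN, EF, EJ, EL, EM, EN, FG, FM, FN, GJ, GL, GM, JL, JM, JN, LN
  2-simplices (20): ADM, ADN, AFG, AFN, AGJ, AJM, BEF, BEL, BFN, BLN, DEL, DEN, DGL, DGM, EFM, EJM, EJN, FGM, GJL, JLN

giving chain groups C_0 ≅ Z^10, C_1 ≅ Z^30, C_2 ≅ Z^20.

The boundary map ∂_1: C_1 → C_0 maps an edge to its endpoints' difference, ∂[p,q] = q − p.
As a 10×30 matrix over Z this has rank 9, with invariant factors (1,1,1,1,1,1,1,1,1).

The boundary map ∂_2: C_2 → C_1 acts by ∂[p,q,r] = [q,r] − [p,r] + [p,q]. For instance
  ∂GJL = JL − GL + GJ,
  ∂ADN = DN − AN + AD.
The 30×20 boundary matrix has rank 20 and Smith normal form diag(1,1,1,1,1,1,1,1,1,1,1,1,1,1,1,1,1,1,1,2).

Computing H_k = (kernel of ∂_k) / (image of ∂_{k+1}):

  H_0: rank C_0 − rank ∂_1 = 10 − 9 = 1, and the invariant factors of ∂_1 are all 1, so H_0 = Z.
  H_1: rank ker ∂_1 − rank ∂_2 = (30 − 9) − 20 = 1, and ∂_2 has invariant factor 2 > 1, so H_1 = Z × Z/2.
  H_2: rank ker ∂_2 − rank ∂_3 = (20 − 20) − 0 = 0, and there is no ∂_3, so H_2 = 0.

H_0 ≅ Z,  H_1 ≅ Z × Z/2,  H_2 = 0.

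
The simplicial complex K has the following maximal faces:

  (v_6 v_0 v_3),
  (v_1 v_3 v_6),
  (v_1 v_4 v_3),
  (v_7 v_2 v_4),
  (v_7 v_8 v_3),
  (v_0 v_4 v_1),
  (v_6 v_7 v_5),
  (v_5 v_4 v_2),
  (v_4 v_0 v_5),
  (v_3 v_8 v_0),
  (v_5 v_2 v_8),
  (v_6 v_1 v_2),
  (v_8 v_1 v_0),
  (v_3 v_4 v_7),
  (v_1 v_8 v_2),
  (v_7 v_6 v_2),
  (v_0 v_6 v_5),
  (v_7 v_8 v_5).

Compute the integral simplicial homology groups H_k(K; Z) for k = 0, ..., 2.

Fix the vertex order v_0 < v_1 < v_2 < v_3 < v_4 < v_5 < v_6 < v_7 < v_8 and write every simplex with vertices in increasing order. Then dim K = 2 and the simplices of K are:

  0-simplices (9): [v_0], [v_1], [v_2], [v_3], [v_4], [v_5], [v_6], [v_7], [v_8]
  1-simplices (27): (27 of them)
  2-simplices (18): (18 of them)

so the chain groups are C_0 ≅ Z^9, C_1 ≅ Z^27, C_2 ≅ Z^18.

Boundary ∂_1: C_1 → C_0 maps an edge to its endpoints' difference, ∂[p,q] = q − p. For instance
  ∂[v_0,v_6] = [v_6] − [v_0].
The 9×27 boundary matrix has rank 8 and Smith normal form diag(1,1,1,1,1,1,1,1).

Boundary ∂_2: C_2 → C_1 maps a triangle to the signed sum of its edges. For instance
  ∂[v_1,v_2,v_8] = [v_2,v_8] − [v_1,v_8] + [v_1,v_2],
  ∂[v_0,v_4,v_5] = [v_4,v_5] − [v_0,v_5] + [v_0,v_4].
The 27×18 boundary matrix has rank 18 and Smith normal form diag(1,1,1,1,1,1,1,1,1,1,1,1,1,1,1,1,1,2).

Computing H_k = (kernel of ∂_k) / (image of ∂_{k+1}):

  H_0: rank C_0 − rank ∂_1 = 9 − 8 = 1, and the invariant factors of ∂_1 are all 1, so H_0 = Z.
  H_1: rank ker ∂_1 − rank ∂_2 = (27 − 8) − 18 = 1, and ∂_2 has invariant factor 2 > 1, so H_1 = Z ⊕ Z/2.
  H_2: rank ker ∂_2 − rank ∂_3 = (18 − 18) − 0 = 0, and there is no ∂_3, so H_2 = 0.

H_0 ≅ Z,  H_1 ≅ Z ⊕ Z/2,  H_2 = 0.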